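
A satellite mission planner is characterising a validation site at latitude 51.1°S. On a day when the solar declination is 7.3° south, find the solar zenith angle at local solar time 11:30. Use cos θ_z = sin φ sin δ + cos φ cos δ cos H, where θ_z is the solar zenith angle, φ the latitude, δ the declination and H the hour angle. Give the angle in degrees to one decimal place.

44.2°

Hour angle H = 15° × (11.5 − 12) = -7.50°.
With φ = -51.1°, δ = -7.3°, H = -7.50°: sin φ sin δ = 0.0989, cos φ cos δ cos H = 0.6175, so cos θ_z = 0.7164.
θ_z = arccos(0.7164) = 44.24°.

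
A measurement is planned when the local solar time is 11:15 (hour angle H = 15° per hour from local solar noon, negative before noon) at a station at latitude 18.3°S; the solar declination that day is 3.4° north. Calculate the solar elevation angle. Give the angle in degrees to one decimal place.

Hour angle H = 15° × (11.25 − 12) = -11.25°.
cos θ_z = sin(-18.3°) sin(3.4°) + cos(-18.3°) cos(3.4°) cos(-11.25°) = -0.0186 + 0.9295 = 0.9109.
θ_z = arccos(0.9109) = 24.37°, so the elevation is 90° − 24.37° = 65.63°.

65.6°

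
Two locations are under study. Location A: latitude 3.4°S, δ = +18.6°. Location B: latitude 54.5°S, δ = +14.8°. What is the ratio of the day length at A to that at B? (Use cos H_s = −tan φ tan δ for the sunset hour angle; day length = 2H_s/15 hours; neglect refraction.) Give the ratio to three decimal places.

1.302

A: H_s = arccos(−tan -3.4° · tan 18.6°) = 88.85°, so 2H_s/15 = 11.8467 h.
B: H_s = arccos(−tan -54.5° · tan 14.8°) = 68.26°, so 2H_s/15 = 9.1013 h.
Ratio A/B = 11.8467 / 9.1013 = 1.3016.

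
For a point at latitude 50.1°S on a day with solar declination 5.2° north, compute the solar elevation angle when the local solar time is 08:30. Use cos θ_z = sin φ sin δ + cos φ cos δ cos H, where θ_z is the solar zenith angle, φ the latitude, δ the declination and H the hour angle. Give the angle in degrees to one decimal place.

Hour angle H = 15° × (8.5 − 12) = -52.50°.
With φ = -50.1°, δ = 5.2°, H = -52.50°: sin φ sin δ = -0.0695, cos φ cos δ cos H = 0.3889, so cos θ_z = 0.3194.
θ_z = arccos(0.3194) = 71.37°, so the elevation is 90° − 71.37° = 18.63°.

18.6°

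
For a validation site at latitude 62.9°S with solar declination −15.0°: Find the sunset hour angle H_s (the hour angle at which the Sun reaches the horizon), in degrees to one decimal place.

−tan φ tan δ = −(-1.9542)(-0.2679) = -0.5235; H_s = arccos(-0.5235) = 121.57°.

121.6°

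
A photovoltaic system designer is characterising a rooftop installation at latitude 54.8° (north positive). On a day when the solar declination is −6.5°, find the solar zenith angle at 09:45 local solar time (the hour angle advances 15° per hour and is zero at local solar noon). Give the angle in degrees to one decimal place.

Hour angle H = 15° × (9.75 − 12) = -33.75°.
cos θ_z = sin φ sin δ + cos φ cos δ cos H = (0.8171)(-0.1132) + (0.5764)(0.9936)(0.8315) = 0.3837.
θ_z = arccos(0.3837) = 67.44°.

67.4°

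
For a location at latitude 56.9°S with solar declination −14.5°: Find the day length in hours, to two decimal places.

15.12 hours

The sunset hour angle satisfies cos H_s = −tan φ tan δ = -0.3967, giving H_s = 113.37°.
Day length = 2 H_s / 15° h⁻¹ = 226.74° / 15 = 15.116 h.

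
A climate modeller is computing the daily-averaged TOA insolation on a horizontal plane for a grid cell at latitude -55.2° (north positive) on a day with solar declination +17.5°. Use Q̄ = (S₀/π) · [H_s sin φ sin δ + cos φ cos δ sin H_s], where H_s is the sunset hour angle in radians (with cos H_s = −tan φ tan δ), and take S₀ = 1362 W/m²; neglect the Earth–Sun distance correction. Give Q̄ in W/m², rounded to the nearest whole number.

93 W/m²

The sunset hour angle satisfies cos H_s = −tan φ tan δ = 0.4537, giving H_s = 63.02°. In radians, H_s = 1.0999.
H_s sin φ sin δ = 1.0999 × -0.8211 × 0.3007 = -0.2716.
cos φ cos δ sin H_s = 0.5707 × 0.9537 × 0.8912 = 0.4851.
Q̄ = (1362/π) × (-0.2716 + 0.4851) = 433.54 × 0.2135 = 92.56 W/m².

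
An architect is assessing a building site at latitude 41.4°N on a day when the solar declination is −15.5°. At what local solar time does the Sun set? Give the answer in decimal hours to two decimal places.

17.06 h

The sunset hour angle satisfies cos H_s = −tan φ tan δ = 0.2445, giving H_s = 75.85°.
Sunset is at 12 + H_s/15 = 12 + 5.057 = 17.057 h local solar time.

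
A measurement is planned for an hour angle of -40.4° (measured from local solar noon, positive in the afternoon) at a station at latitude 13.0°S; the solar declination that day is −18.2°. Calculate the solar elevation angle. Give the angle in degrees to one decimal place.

50.8°

cos θ_z = sin(-13.0°) sin(-18.2°) + cos(-13.0°) cos(-18.2°) cos(-40.40°) = 0.0703 + 0.7049 = 0.7752.
θ_z = arccos(0.7752) = 39.18°, so the elevation is 90° − 39.18° = 50.82°.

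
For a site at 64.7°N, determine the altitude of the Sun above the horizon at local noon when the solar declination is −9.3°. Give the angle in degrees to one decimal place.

16.0°

At local solar noon the hour angle is zero, so the elevation is 90° − |φ − δ| = 90° − |64.7° − (-9.3°)| = 90° − 74.0° = 16.0°.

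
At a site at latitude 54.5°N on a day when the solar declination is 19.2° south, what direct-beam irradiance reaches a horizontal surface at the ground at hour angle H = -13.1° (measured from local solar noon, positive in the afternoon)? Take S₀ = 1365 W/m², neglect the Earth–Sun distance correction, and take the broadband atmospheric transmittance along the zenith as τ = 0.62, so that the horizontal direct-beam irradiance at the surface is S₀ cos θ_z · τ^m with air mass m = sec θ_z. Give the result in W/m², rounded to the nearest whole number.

60 W/m²

With φ = 54.5°, δ = -19.2°, H = -13.10°: sin φ sin δ = -0.2677, cos φ cos δ cos H = 0.5341, so cos θ_z = 0.2664.
Air mass m = 1/cos θ_z = 1/0.2664 = 3.754; τ^m = 0.62^3.754 = 0.1662.
Surface direct beam = 1365 × 0.2664 × 0.1662 = 60.44 W/m².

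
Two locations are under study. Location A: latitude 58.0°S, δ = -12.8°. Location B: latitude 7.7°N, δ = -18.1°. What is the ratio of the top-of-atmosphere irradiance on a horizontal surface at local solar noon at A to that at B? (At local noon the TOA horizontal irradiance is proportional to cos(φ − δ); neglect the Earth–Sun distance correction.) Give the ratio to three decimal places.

0.783

A: cos θ_z = cos(-58.0° − (-12.8°)) = 0.7046.
B: cos θ_z = cos(7.7° − (-18.1°)) = 0.9003.
Ratio A/B = 0.7046 / 0.9003 = 0.7826.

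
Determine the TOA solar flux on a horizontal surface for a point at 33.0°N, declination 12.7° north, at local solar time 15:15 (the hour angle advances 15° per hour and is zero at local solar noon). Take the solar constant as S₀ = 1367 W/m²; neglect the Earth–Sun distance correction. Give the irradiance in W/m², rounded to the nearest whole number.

Hour angle H = 15° × (15.25 − 12) = 48.75°.
cos θ_z = sin φ sin δ + cos φ cos δ cos H = (0.5446)(0.2198) + (0.8387)(0.9755)(0.6593) = 0.6591.
Top-of-atmosphere irradiance = S₀ cos θ_z = 1367 × 0.6591 = 900.99 W/m².

901 W/m²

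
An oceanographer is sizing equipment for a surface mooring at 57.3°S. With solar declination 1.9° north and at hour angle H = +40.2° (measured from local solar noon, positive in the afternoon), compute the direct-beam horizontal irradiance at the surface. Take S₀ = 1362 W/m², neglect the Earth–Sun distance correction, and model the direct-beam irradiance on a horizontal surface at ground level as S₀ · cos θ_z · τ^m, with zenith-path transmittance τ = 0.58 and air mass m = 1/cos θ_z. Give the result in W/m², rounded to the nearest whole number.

127 W/m²

cos θ_z = sin φ sin δ + cos φ cos δ cos H = (-0.8415)(0.0332) + (0.5402)(0.9995)(0.7638) = 0.3845.
Air mass m = 1/cos θ_z = 1/0.3845 = 2.601; τ^m = 0.58^2.601 = 0.2425.
Surface direct beam = 1362 × 0.3845 × 0.2425 = 126.99 W/m².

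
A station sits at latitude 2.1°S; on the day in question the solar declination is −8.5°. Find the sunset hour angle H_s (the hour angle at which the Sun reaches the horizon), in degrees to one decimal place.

−tan φ tan δ = −(-0.0367)(-0.1495) = -0.0055; H_s = arccos(-0.0055) = 90.32°.

90.3°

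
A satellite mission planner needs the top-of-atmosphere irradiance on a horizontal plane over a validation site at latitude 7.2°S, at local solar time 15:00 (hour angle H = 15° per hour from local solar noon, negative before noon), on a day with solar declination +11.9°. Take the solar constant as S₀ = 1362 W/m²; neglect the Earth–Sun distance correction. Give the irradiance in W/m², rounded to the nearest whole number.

900 W/m²

Hour angle H = 15° × (15 − 12) = 45.00°.
With φ = -7.2°, δ = 11.9°, H = 45.00°: sin φ sin δ = -0.0258, cos φ cos δ cos H = 0.6865, so cos θ_z = 0.6607.
Top-of-atmosphere irradiance = S₀ cos θ_z = 1362 × 0.6607 = 899.87 W/m².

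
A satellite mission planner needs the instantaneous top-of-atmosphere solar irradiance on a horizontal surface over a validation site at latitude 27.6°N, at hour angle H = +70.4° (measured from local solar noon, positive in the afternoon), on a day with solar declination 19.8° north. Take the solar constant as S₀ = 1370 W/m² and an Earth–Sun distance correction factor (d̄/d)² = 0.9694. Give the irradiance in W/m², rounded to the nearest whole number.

580 W/m²

cos θ_z = sin(27.6°) sin(19.8°) + cos(27.6°) cos(19.8°) cos(70.40°) = 0.1569 + 0.2797 = 0.4366.
Top-of-atmosphere irradiance = S₀ (d̄/d)² cos θ_z = 1370 × 0.9694 × 0.4366 = 579.84 W/m².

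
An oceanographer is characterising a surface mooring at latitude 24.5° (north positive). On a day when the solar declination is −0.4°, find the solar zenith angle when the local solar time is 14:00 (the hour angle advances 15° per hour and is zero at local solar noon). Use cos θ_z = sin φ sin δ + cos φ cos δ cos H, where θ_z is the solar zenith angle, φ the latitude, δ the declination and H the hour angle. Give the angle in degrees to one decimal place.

Hour angle H = 15° × (14 − 12) = 30.00°.
cos θ_z = sin(24.5°) sin(-0.4°) + cos(24.5°) cos(-0.4°) cos(30.00°) = -0.0029 + 0.7880 = 0.7851.
θ_z = arccos(0.7851) = 38.27°.

38.3°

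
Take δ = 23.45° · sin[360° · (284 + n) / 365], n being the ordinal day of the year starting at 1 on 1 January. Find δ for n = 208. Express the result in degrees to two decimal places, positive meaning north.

360 × (284 + 208) / 365 = 485.260°; sin(485.260°) = 0.8165.
δ = 23.45 × 0.8165 = 19.147° ≈ +19.15°.

+19.15°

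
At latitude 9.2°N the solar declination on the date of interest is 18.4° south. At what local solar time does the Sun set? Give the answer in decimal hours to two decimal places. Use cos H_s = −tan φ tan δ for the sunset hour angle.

17.79 h

cos H_s = −tan(9.2°) · tan(-18.4°) = 0.0539, so H_s = arccos(0.0539) = 86.91°.
Sunset is at 12 + H_s/15 = 12 + 5.794 = 17.794 h local solar time.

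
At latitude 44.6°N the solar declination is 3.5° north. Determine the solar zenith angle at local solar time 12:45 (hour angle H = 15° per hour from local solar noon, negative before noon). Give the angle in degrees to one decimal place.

Hour angle H = 15° × (12.75 − 12) = 11.25°.
cos θ_z = sin(44.6°) sin(3.5°) + cos(44.6°) cos(3.5°) cos(11.25°) = 0.0429 + 0.6970 = 0.7399.
θ_z = arccos(0.7399) = 42.28°.

42.3°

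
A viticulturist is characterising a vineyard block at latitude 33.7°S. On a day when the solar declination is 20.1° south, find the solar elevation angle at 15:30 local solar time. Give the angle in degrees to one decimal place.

41.8°

Hour angle H = 15° × (15.5 − 12) = 52.50°.
cos θ_z = sin φ sin δ + cos φ cos δ cos H = (-0.5548)(-0.3437) + (0.8320)(0.9391)(0.6088) = 0.6664.
θ_z = arccos(0.6664) = 48.21°, so the elevation is 90° − 48.21° = 41.79°.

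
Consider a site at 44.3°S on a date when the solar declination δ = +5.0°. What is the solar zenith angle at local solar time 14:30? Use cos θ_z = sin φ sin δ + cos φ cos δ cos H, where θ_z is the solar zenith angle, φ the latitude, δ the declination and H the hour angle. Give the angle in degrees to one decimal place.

59.7°

Hour angle H = 15° × (14.5 − 12) = 37.50°.
With φ = -44.3°, δ = 5.0°, H = 37.50°: sin φ sin δ = -0.0609, cos φ cos δ cos H = 0.5656, so cos θ_z = 0.5047.
θ_z = arccos(0.5047) = 59.69°.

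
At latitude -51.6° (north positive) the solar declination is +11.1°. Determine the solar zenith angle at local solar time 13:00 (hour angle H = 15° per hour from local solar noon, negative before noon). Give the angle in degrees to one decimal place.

Hour angle H = 15° × (13 − 12) = 15.00°.
cos θ_z = sin φ sin δ + cos φ cos δ cos H = (-0.7837)(0.1925) + (0.6211)(0.9813)(0.9659) = 0.4378.
θ_z = arccos(0.4378) = 64.04°.

64.0°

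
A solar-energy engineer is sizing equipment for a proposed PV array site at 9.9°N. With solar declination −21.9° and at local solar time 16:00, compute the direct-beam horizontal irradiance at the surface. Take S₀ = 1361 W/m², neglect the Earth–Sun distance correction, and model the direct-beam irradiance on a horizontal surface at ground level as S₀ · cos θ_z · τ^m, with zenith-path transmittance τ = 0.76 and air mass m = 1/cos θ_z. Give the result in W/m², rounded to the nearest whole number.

Hour angle H = 15° × (16 − 12) = 60.00°.
With φ = 9.9°, δ = -21.9°, H = 60.00°: sin φ sin δ = -0.0641, cos φ cos δ cos H = 0.4570, so cos θ_z = 0.3929.
Air mass m = 1/cos θ_z = 1/0.3929 = 2.545; τ^m = 0.76^2.545 = 0.4974.
Surface direct beam = 1361 × 0.3929 × 0.4974 = 265.98 W/m².

266 W/m²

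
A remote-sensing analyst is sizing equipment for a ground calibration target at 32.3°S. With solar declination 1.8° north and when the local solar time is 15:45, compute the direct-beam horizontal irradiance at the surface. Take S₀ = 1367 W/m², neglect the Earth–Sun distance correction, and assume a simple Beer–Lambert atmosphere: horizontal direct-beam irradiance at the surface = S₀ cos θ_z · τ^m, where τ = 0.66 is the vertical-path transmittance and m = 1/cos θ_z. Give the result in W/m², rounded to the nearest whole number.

247 W/m²

Hour angle H = 15° × (15.75 − 12) = 56.25°.
cos θ_z = sin(-32.3°) sin(1.8°) + cos(-32.3°) cos(1.8°) cos(56.25°) = -0.0168 + 0.4694 = 0.4526.
Air mass m = 1/cos θ_z = 1/0.4526 = 2.209; τ^m = 0.66^2.209 = 0.3994.
Surface direct beam = 1367 × 0.4526 × 0.3994 = 247.11 W/m².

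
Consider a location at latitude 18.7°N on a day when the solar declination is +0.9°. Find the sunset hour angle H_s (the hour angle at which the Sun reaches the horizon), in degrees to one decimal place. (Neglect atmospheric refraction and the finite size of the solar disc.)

The sunset hour angle satisfies cos H_s = −tan φ tan δ = -0.0053, giving H_s = 90.30°.

90.3°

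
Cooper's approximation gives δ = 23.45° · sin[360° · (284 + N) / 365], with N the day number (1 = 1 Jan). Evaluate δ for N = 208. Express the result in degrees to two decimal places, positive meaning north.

360 × (284 + 208) / 365 = 485.260°; sin(485.260°) = 0.8165.
δ = 23.45 × 0.8165 = 19.147° ≈ +19.15°.

+19.15°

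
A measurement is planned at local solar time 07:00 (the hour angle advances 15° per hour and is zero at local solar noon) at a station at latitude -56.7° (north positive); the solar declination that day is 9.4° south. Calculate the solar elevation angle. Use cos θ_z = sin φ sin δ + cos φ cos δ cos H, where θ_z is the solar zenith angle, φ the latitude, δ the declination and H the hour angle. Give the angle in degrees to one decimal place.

Hour angle H = 15° × (7 − 12) = -75.00°.
cos θ_z = sin φ sin δ + cos φ cos δ cos H = (-0.8358)(-0.1633) + (0.5490)(0.9866)(0.2588) = 0.2767.
θ_z = arccos(0.2767) = 73.94°, so the elevation is 90° − 73.94° = 16.06°.

16.1°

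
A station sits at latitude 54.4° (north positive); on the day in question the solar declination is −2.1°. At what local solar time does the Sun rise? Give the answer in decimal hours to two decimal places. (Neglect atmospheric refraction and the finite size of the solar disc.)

6.20 h

−tan φ tan δ = −(1.3968)(-0.0367) = 0.0513; H_s = arccos(0.0513) = 87.06°.
Sunrise is at 12 − H_s/15 = 12 − 5.804 = 6.196 h local solar time.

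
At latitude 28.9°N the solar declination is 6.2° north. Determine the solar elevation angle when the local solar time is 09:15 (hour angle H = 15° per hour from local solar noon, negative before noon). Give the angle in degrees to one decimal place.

Hour angle H = 15° × (9.25 − 12) = -41.25°.
cos θ_z = sin φ sin δ + cos φ cos δ cos H = (0.4833)(0.1080) + (0.8755)(0.9942)(0.7518) = 0.7066.
θ_z = arccos(0.7066) = 45.04°, so the elevation is 90° − 45.04° = 44.96°.

45.0°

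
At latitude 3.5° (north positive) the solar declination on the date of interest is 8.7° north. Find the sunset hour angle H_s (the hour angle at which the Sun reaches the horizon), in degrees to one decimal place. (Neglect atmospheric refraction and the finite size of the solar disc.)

90.5°

−tan φ tan δ = −(0.0612)(0.1530) = -0.0094; H_s = arccos(-0.0094) = 90.54°.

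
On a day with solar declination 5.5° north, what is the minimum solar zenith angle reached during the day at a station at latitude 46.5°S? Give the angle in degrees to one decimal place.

52.0°

At local solar noon the hour angle is zero, so the zenith angle is |φ − δ| = |-46.5° − (5.5°)| = 52.0°.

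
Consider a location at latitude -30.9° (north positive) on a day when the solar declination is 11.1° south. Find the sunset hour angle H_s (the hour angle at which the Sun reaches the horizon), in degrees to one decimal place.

−tan φ tan δ = −(-0.5985)(-0.1962) = -0.1174; H_s = arccos(-0.1174) = 96.74°.

96.7°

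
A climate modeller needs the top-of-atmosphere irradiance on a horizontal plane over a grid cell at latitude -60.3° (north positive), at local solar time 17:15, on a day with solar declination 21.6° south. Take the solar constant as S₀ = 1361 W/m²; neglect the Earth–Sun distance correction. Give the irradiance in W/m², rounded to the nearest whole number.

558 W/m²

Hour angle H = 15° × (17.25 − 12) = 78.75°.
With φ = -60.3°, δ = -21.6°, H = 78.75°: sin φ sin δ = 0.3198, cos φ cos δ cos H = 0.0899, so cos θ_z = 0.4097.
Top-of-atmosphere irradiance = S₀ cos θ_z = 1361 × 0.4097 = 557.60 W/m².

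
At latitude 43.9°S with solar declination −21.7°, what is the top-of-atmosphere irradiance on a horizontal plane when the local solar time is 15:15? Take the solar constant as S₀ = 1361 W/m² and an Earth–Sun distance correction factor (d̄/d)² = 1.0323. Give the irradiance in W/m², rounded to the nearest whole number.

980 W/m²

Hour angle H = 15° × (15.25 − 12) = 48.75°.
With φ = -43.9°, δ = -21.7°, H = 48.75°: sin φ sin δ = 0.2564, cos φ cos δ cos H = 0.4414, so cos θ_z = 0.6978.
Top-of-atmosphere irradiance = S₀ (d̄/d)² cos θ_z = 1361 × 1.0323 × 0.6978 = 980.38 W/m².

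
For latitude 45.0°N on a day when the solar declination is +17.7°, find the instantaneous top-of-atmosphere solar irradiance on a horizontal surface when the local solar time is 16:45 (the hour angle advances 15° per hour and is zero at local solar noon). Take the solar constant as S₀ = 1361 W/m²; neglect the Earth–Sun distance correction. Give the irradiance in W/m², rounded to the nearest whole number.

587 W/m²

Hour angle H = 15° × (16.75 − 12) = 71.25°.
cos θ_z = sin(45.0°) sin(17.7°) + cos(45.0°) cos(17.7°) cos(71.25°) = 0.2150 + 0.2165 = 0.4315.
Top-of-atmosphere irradiance = S₀ cos θ_z = 1361 × 0.4315 = 587.27 W/m².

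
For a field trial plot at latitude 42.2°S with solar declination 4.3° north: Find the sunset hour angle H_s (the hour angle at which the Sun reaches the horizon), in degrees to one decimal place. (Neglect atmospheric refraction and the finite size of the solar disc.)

−tan φ tan δ = −(-0.9067)(0.0752) = 0.0682; H_s = arccos(0.0682) = 86.09°.

86.1°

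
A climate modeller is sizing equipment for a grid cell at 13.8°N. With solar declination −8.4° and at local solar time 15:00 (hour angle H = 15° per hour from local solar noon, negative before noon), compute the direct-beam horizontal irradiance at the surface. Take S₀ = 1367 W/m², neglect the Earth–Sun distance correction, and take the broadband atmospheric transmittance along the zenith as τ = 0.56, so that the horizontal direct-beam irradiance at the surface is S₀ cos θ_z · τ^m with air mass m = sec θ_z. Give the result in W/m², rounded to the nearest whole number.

Hour angle H = 15° × (15 − 12) = 45.00°.
cos θ_z = sin φ sin δ + cos φ cos δ cos H = (0.2385)(-0.1461) + (0.9711)(0.9893)(0.7071) = 0.6445.
Air mass m = 1/cos θ_z = 1/0.6445 = 1.552; τ^m = 0.56^1.552 = 0.4066.
Surface direct beam = 1367 × 0.6445 × 0.4066 = 358.23 W/m².

358 W/m²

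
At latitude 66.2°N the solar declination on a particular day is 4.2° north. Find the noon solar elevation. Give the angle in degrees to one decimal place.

28.0°

At local solar noon the hour angle is zero, so the elevation is 90° − |φ − δ| = 90° − |66.2° − (4.2°)| = 90° − 62.0° = 28.0°.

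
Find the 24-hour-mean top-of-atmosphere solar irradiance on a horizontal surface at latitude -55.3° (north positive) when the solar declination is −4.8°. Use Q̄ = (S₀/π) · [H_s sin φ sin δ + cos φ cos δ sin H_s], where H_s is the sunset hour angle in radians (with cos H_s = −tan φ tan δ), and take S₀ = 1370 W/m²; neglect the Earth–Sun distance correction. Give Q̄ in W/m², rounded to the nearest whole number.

296 W/m²

cos H_s = −tan(-55.3°) · tan(-4.8°) = -0.1213, so H_s = arccos(-0.1213) = 96.97°. In radians, H_s = 1.6924.
H_s sin φ sin δ = 1.6924 × -0.8221 × -0.0837 = 0.1165.
cos φ cos δ sin H_s = 0.5693 × 0.9965 × 0.9926 = 0.5631.
Q̄ = (1370/π) × (0.1165 + 0.5631) = 436.08 × 0.6796 = 296.36 W/m².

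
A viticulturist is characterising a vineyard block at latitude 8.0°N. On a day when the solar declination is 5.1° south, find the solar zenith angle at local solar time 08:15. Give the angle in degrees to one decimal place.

Hour angle H = 15° × (8.25 − 12) = -56.25°.
cos θ_z = sin(8.0°) sin(-5.1°) + cos(8.0°) cos(-5.1°) cos(-56.25°) = -0.0124 + 0.5480 = 0.5356.
θ_z = arccos(0.5356) = 57.62°.

57.6°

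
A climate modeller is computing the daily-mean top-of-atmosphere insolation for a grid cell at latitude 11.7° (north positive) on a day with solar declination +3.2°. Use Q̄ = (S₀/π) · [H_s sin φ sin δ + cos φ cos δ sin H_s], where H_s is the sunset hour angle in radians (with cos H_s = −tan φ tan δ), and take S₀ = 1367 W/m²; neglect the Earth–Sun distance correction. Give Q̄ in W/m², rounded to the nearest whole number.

−tan φ tan δ = −(0.2071)(0.0559) = -0.0116; H_s = arccos(-0.0116) = 90.66°. In radians, H_s = 1.5823.
H_s sin φ sin δ = 1.5823 × 0.2028 × 0.0558 = 0.0179.
cos φ cos δ sin H_s = 0.9792 × 0.9984 × 0.9999 = 0.9775.
Q̄ = (1367/π) × (0.0179 + 0.9775) = 435.13 × 0.9954 = 433.13 W/m².

433 W/m²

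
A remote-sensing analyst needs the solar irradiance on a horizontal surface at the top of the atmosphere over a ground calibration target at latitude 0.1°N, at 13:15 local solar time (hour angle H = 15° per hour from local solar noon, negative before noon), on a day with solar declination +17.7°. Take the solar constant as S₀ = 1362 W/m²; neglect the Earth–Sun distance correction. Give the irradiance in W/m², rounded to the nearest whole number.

1229 W/m²

Hour angle H = 15° × (13.25 − 12) = 18.75°.
With φ = 0.1°, δ = 17.7°, H = 18.75°: sin φ sin δ = 0.0005, cos φ cos δ cos H = 0.9021, so cos θ_z = 0.9026.
Top-of-atmosphere irradiance = S₀ cos θ_z = 1362 × 0.9026 = 1229.34 W/m².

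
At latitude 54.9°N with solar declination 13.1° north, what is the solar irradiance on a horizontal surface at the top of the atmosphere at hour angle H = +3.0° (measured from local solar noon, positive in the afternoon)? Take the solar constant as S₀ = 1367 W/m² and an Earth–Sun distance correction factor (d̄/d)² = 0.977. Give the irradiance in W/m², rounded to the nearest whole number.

995 W/m²

cos θ_z = sin(54.9°) sin(13.1°) + cos(54.9°) cos(13.1°) cos(3.00°) = 0.1854 + 0.5593 = 0.7447.
Top-of-atmosphere irradiance = S₀ (d̄/d)² cos θ_z = 1367 × 0.977 × 0.7447 = 994.59 W/m².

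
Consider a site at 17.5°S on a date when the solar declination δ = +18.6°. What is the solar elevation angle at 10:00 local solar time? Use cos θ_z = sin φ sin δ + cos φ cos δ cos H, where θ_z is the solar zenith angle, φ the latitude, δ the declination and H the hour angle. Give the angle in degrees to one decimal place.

Hour angle H = 15° × (10 − 12) = -30.00°.
cos θ_z = sin(-17.5°) sin(18.6°) + cos(-17.5°) cos(18.6°) cos(-30.00°) = -0.0959 + 0.7828 = 0.6869.
θ_z = arccos(0.6869) = 46.61°, so the elevation is 90° − 46.61° = 43.39°.

43.4°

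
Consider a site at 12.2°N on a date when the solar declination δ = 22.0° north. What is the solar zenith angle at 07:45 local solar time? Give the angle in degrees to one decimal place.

Hour angle H = 15° × (7.75 − 12) = -63.75°.
cos θ_z = sin(12.2°) sin(22.0°) + cos(12.2°) cos(22.0°) cos(-63.75°) = 0.0792 + 0.4008 = 0.4800.
θ_z = arccos(0.4800) = 61.31°.

61.3°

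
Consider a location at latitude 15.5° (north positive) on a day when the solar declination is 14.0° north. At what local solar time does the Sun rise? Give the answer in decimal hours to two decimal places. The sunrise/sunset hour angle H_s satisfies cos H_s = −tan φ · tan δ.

−tan φ tan δ = −(0.2773)(0.2493) = -0.0691; H_s = arccos(-0.0691) = 93.96°.
Sunrise is at 12 − H_s/15 = 12 − 6.264 = 5.736 h local solar time.

5.74 h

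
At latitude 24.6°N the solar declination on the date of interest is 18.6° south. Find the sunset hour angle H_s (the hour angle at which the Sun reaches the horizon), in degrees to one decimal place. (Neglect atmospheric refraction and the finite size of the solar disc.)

The sunset hour angle satisfies cos H_s = −tan φ tan δ = 0.1541, giving H_s = 81.14°.

81.1°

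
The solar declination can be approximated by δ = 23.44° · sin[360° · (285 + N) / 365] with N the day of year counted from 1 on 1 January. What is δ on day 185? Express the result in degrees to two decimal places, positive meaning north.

+22.79°

360 × (285 + 185) / 365 = 463.562°; sin(463.562°) = 0.9721.
δ = 23.44 × 0.9721 = 22.786° ≈ +22.79°.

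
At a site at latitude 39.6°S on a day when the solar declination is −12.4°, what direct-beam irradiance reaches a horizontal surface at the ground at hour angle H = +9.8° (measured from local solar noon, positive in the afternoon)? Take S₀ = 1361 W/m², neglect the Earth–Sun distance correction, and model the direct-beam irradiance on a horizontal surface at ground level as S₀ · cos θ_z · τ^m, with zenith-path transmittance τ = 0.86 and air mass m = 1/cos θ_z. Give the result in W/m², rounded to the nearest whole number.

With φ = -39.6°, δ = -12.4°, H = 9.80°: sin φ sin δ = 0.1369, cos φ cos δ cos H = 0.7416, so cos θ_z = 0.8785.
Air mass m = 1/cos θ_z = 1/0.8785 = 1.138; τ^m = 0.86^1.138 = 0.8423.
Surface direct beam = 1361 × 0.8785 × 0.8423 = 1007.09 W/m².

1007 W/m²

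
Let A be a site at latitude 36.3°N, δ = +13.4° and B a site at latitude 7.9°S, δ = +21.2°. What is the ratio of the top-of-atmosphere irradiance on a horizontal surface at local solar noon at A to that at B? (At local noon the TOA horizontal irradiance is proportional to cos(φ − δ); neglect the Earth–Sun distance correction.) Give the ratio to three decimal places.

A: cos θ_z = cos(36.3° − (13.4°)) = 0.9212.
B: cos θ_z = cos(-7.9° − (21.2°)) = 0.8738.
Ratio A/B = 0.9212 / 0.8738 = 1.0542.

1.054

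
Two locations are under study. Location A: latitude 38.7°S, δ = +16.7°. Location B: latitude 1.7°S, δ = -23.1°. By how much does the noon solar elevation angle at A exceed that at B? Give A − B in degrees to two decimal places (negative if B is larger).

-34.00°

A: 90° − |-38.7 − (16.7)| = 34.60°.
B: 90° − |-1.7 − (-23.1)| = 68.60°.
A − B = 34.60 − 68.60 = -34.00°.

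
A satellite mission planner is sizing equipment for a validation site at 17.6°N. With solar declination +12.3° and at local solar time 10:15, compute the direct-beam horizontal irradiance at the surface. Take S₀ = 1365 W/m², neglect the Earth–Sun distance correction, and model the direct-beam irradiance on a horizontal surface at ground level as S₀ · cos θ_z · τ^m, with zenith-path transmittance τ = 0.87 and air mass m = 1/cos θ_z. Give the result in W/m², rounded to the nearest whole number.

1052 W/m²

Hour angle H = 15° × (10.25 − 12) = -26.25°.
With φ = 17.6°, δ = 12.3°, H = -26.25°: sin φ sin δ = 0.0644, cos φ cos δ cos H = 0.8353, so cos θ_z = 0.8997.
Air mass m = 1/cos θ_z = 1/0.8997 = 1.111; τ^m = 0.87^1.111 = 0.8567.
Surface direct beam = 1365 × 0.8997 × 0.8567 = 1052.11 W/m².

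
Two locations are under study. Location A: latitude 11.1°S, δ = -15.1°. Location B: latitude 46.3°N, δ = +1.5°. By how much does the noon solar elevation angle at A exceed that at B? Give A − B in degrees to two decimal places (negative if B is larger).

A: 90° − |-11.1 − (-15.1)| = 86.00°.
B: 90° − |46.3 − (1.5)| = 45.20°.
A − B = 86.00 − 45.20 = 40.80°.

+40.80°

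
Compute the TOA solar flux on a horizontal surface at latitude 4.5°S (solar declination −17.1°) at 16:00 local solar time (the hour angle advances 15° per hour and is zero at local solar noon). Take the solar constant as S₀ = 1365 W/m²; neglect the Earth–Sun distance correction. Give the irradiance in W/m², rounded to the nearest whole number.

682 W/m²

Hour angle H = 15° × (16 − 12) = 60.00°.
With φ = -4.5°, δ = -17.1°, H = 60.00°: sin φ sin δ = 0.0231, cos φ cos δ cos H = 0.4764, so cos θ_z = 0.4995.
Top-of-atmosphere irradiance = S₀ cos θ_z = 1365 × 0.4995 = 681.82 W/m².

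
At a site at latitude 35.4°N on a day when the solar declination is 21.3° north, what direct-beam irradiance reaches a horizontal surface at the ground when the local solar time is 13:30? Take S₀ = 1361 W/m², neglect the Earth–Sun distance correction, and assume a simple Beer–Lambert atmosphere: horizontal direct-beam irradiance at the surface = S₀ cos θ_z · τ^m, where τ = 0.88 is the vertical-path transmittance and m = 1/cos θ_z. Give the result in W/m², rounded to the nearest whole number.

1079 W/m²

Hour angle H = 15° × (13.5 − 12) = 22.50°.
cos θ_z = sin φ sin δ + cos φ cos δ cos H = (0.5793)(0.3633) + (0.8151)(0.9317)(0.9239) = 0.9121.
Air mass m = 1/cos θ_z = 1/0.9121 = 1.096; τ^m = 0.88^1.096 = 0.8693.
Surface direct beam = 1361 × 0.9121 × 0.8693 = 1079.12 W/m².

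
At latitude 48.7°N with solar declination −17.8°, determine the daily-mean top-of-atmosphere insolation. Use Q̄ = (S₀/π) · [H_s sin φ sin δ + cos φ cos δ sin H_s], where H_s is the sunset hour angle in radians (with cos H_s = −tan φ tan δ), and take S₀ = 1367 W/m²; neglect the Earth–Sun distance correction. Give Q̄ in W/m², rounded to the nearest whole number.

135 W/m²

cos H_s = −tan(48.7°) · tan(-17.8°) = 0.3655, so H_s = arccos(0.3655) = 68.56°. In radians, H_s = 1.1966.
H_s sin φ sin δ = 1.1966 × 0.7513 × -0.3057 = -0.2748.
cos φ cos δ sin H_s = 0.6600 × 0.9521 × 0.9308 = 0.5849.
Q̄ = (1367/π) × (-0.2748 + 0.5849) = 435.13 × 0.3101 = 134.93 W/m².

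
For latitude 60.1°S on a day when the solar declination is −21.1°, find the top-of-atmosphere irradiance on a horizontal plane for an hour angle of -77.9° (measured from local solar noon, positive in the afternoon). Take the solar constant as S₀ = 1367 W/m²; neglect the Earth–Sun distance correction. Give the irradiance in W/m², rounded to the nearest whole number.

560 W/m²

With φ = -60.1°, δ = -21.1°, H = -77.90°: sin φ sin δ = 0.3121, cos φ cos δ cos H = 0.0975, so cos θ_z = 0.4096.
Top-of-atmosphere irradiance = S₀ cos θ_z = 1367 × 0.4096 = 559.92 W/m².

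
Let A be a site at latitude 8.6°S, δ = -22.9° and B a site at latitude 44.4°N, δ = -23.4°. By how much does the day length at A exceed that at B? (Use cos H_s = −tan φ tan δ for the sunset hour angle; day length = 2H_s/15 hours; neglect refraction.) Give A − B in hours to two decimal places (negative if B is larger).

A: H_s = arccos(−tan -8.6° · tan -22.9°) = 93.66°, so 2H_s/15 = 12.4880 h.
B: H_s = arccos(−tan 44.4° · tan -23.4°) = 64.93°, so 2H_s/15 = 8.6573 h.
A − B = 12.4880 − 8.6573 = 3.8307 h.

+3.83 h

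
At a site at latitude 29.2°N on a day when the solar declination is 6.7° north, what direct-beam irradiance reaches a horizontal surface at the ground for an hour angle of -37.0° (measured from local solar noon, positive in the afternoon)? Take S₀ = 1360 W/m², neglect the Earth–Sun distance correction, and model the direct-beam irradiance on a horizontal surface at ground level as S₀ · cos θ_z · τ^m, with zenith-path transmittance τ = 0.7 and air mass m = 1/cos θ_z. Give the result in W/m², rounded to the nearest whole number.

633 W/m²

With φ = 29.2°, δ = 6.7°, H = -37.00°: sin φ sin δ = 0.0569, cos φ cos δ cos H = 0.6924, so cos θ_z = 0.7493.
Air mass m = 1/cos θ_z = 1/0.7493 = 1.335; τ^m = 0.7^1.335 = 0.6212.
Surface direct beam = 1360 × 0.7493 × 0.6212 = 633.03 W/m².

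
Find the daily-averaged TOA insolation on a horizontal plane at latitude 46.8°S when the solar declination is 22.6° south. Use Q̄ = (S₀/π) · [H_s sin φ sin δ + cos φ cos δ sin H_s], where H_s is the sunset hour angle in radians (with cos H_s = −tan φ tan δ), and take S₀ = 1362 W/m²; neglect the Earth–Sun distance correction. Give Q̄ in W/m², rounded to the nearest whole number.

492 W/m²

The sunset hour angle satisfies cos H_s = −tan φ tan δ = -0.4433, giving H_s = 116.31°. In radians, H_s = 2.0300.
H_s sin φ sin δ = 2.0300 × -0.7290 × -0.3843 = 0.5687.
cos φ cos δ sin H_s = 0.6845 × 0.9232 × 0.8964 = 0.5665.
Q̄ = (1362/π) × (0.5687 + 0.5665) = 433.54 × 1.1352 = 492.15 W/m².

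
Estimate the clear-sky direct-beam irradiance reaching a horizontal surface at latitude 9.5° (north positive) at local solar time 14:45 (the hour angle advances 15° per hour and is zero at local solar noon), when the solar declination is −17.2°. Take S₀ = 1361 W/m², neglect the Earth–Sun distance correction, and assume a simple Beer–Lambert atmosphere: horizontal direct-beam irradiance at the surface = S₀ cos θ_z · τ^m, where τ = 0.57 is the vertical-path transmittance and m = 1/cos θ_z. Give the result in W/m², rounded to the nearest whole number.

Hour angle H = 15° × (14.75 − 12) = 41.25°.
With φ = 9.5°, δ = -17.2°, H = 41.25°: sin φ sin δ = -0.0488, cos φ cos δ cos H = 0.7084, so cos θ_z = 0.6596.
Air mass m = 1/cos θ_z = 1/0.6596 = 1.516; τ^m = 0.57^1.516 = 0.4265.
Surface direct beam = 1361 × 0.6596 × 0.4265 = 382.88 W/m².

383 W/m²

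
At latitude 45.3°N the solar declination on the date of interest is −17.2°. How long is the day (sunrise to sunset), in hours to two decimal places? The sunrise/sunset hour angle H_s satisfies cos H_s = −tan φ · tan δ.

9.57 hours

−tan φ tan δ = −(1.0105)(-0.3096) = 0.3129; H_s = arccos(0.3129) = 71.77°.
Day length = 2 H_s / 15° h⁻¹ = 143.54° / 15 = 9.569 h.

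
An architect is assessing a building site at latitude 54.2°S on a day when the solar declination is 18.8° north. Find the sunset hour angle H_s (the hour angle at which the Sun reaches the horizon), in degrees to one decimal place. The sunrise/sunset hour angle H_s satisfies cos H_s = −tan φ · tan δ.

61.8°

−tan φ tan δ = −(-1.3865)(0.3404) = 0.4720; H_s = arccos(0.4720) = 61.84°.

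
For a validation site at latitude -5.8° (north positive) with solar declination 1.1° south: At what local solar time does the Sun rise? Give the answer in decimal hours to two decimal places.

cos H_s = −tan(-5.8°) · tan(-1.1°) = -0.0020, so H_s = arccos(-0.0020) = 90.11°.
Sunrise is at 12 − H_s/15 = 12 − 6.007 = 5.993 h local solar time.

5.99 h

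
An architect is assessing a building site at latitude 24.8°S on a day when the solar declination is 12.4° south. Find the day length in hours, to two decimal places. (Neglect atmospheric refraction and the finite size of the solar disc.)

cos H_s = −tan(-24.8°) · tan(-12.4°) = -0.1016, so H_s = arccos(-0.1016) = 95.83°.
Day length = 2 H_s / 15° h⁻¹ = 191.66° / 15 = 12.777 h.

12.78 hours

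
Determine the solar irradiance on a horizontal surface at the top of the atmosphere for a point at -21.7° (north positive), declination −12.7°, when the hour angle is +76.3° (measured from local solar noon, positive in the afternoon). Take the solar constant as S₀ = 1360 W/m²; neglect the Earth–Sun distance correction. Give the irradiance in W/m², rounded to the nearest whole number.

With φ = -21.7°, δ = -12.7°, H = 76.30°: sin φ sin δ = 0.0813, cos φ cos δ cos H = 0.2147, so cos θ_z = 0.2960.
Top-of-atmosphere irradiance = S₀ cos θ_z = 1360 × 0.2960 = 402.56 W/m².

403 W/m²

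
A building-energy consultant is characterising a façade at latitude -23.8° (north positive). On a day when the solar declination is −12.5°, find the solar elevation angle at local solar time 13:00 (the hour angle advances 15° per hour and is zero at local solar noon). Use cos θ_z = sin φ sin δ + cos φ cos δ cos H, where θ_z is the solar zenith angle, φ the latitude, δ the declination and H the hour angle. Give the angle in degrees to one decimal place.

Hour angle H = 15° × (13 − 12) = 15.00°.
With φ = -23.8°, δ = -12.5°, H = 15.00°: sin φ sin δ = 0.0873, cos φ cos δ cos H = 0.8628, so cos θ_z = 0.9501.
θ_z = arccos(0.9501) = 18.18°, so the elevation is 90° − 18.18° = 71.82°.

71.8°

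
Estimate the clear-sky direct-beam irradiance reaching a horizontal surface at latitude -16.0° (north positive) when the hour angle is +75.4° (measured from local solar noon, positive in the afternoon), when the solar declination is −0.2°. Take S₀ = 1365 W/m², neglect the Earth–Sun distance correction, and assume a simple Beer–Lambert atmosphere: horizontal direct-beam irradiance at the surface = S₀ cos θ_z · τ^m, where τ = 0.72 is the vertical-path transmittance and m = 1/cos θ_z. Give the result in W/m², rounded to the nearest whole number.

86 W/m²

With φ = -16.0°, δ = -0.2°, H = 75.40°: sin φ sin δ = 0.0010, cos φ cos δ cos H = 0.2423, so cos θ_z = 0.2433.
Air mass m = 1/cos θ_z = 1/0.2433 = 4.110; τ^m = 0.72^4.110 = 0.2592.
Surface direct beam = 1365 × 0.2433 × 0.2592 = 86.08 W/m².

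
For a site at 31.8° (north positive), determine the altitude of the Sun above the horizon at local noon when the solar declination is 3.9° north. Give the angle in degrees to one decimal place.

62.1°

At local solar noon the hour angle is zero, so the elevation is 90° − |φ − δ| = 90° − |31.8° − (3.9°)| = 90° − 27.9° = 62.1°.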